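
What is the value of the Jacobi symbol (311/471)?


Compute (311/471) via quadratic reciprocity:
  reciprocity: (311/471) -> -(471/311)
  reduce: (160/311)
  pull out 2: (2/311) = +1  (since 311 mod 8 = 7)
  pull out 2: (2/311) = +1  (since 311 mod 8 = 7)
  pull out 2: (2/311) = +1  (since 311 mod 8 = 7)
  pull out 2: (2/311) = +1  (since 311 mod 8 = 7)
  pull out 2: (2/311) = +1  (since 311 mod 8 = 7)
  reciprocity: (5/311) -> +(311/5)
  reduce: (1/5)
  (1/5) = 1
Product of signs = -1

-1


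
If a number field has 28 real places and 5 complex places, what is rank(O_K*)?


By Dirichlet's unit theorem:
rank = r1 + r2 - 1
= 28 + 5 - 1
= 32

32


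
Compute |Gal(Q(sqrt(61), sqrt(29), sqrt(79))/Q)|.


The 3 square roots of distinct primes are multiplicatively independent over Q,
so [K:Q] = 2^3 and Gal(K/Q) is isomorphic to (Z/2Z)^3.
|Gal| = 2^3 = 8

8


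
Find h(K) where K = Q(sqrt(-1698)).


K = Q(sqrt(-1698)). d mod 4 = 2, so D = disc(K) = 4d = -6792
h(K) equals the number of primitive reduced positive-definite forms (a, b, c) = a*x^2 + b*x*y + c*y^2 with b^2 - 4ac = D,
where reduced means |b| <= a <= c, with b >= 0 whenever |b| = a or a = c, and primitive means gcd(a, b, c) = 1.
Reduced forces 3a^2 <= |D| = 6792, so 1 <= a <= 47; b must have the parity of D, and c = (b^2 - D)/(4a) must be an integer >= a.
Enumerate a = 1..47, b in [-a, a]:
  a=1: (1, 0, 1698)  [1]
  a=2: (2, 0, 849)  [1]
  a=3: (3, 0, 566)  [1]
  a=4..5: none
  a=6: (6, 0, 283)  [1]
  a=7..16: none
  a=17: (17, -12, 102), (17, 12, 102)  [2]
  a=18..22: none
  a=23: (23, -4, 74), (23, 4, 74)  [2]
  a=24..28: none
  a=29: (29, -20, 62), (29, 20, 62)  [2]
  a=30: none
  a=31: (31, -20, 58), (31, 20, 58)  [2]
  a=32..33: none
  a=34: (34, -12, 51), (34, 12, 51)  [2]
  a=35..36: none
  a=37: (37, -4, 46), (37, 4, 46)  [2]
  a=38..47: none
Total reduced forms: 1 + 1 + 1 + 1 + 2 + 2 + 2 + 2 + 2 + 2 = 16
h = 16

16


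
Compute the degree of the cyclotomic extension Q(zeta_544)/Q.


The degree equals Euler's totient phi(544).
544 = 2^5 * 17
phi(544) = 256

256


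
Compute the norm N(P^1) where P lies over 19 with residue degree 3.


N(P^a) = p^(a*f)
= 19^(1*3)
= 19^3
= 6859

6859


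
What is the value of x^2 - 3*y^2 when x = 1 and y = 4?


x^2 - d*y^2
= 1^2 - 3*4^2
= 1 - 48
= -47

-47


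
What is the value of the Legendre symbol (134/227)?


p = 227 is prime, so compute (134/227) with the reciprocity algorithm (Jacobi-symbol steps: pull out 2s via (2/n), flip via reciprocity, reduce):
  pull out 2: (2/227) = -1  (since 227 mod 8 = 3)
  reciprocity: (67/227) -> -(227/67)
  reduce: (26/67)
  pull out 2: (2/67) = -1  (since 67 mod 8 = 3)
  reciprocity: (13/67) -> +(67/13)
  reduce: (2/13)
  pull out 2: (2/13) = -1  (since 13 mod 8 = 5)
  (1/13) = 1
Product of signs = 1
(134/227) = 1

1


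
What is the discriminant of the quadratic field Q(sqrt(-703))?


For K = Q(sqrt(d)) with d squarefree: disc(K) = d if d = 1 mod 4, and disc(K) = 4d if d = 2 or 3 mod 4.
Here d = -703, and d mod 4 = 1.
d = 1 mod 4 (O_K = Z[(1+sqrt(d))/2]), so disc(K) = d = -703

-703


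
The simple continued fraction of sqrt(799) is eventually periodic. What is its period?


Run the CF algorithm for sqrt(799).
a_0 = floor(sqrt(799)) = 28; set m_0=0, q_0=1.
Recurrence: m' = q*a - m,  q' = (d - m'^2)/q,  a' = floor((a_0 + m')/q').
  step 1: m=28, q=15, a=3
  step 2: m=17, q=34, a=1
  step 3: m=17, q=15, a=3
  step 4: m=28, q=1, a=56
a_4 = 2*a_0 = 56, so the period closes here.
sqrt(799) = [28; 3, 1, 3, 56]
Period length = 4

4


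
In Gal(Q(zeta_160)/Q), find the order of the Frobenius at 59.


The Frobenius at p in Gal(Q(zeta_n)/Q) = (Z/nZ)* is the class of p, so its order is ord_160(59), the smallest k >= 1 with 59^k = 1 mod 160.
n = 160 = 2^5 * 5, phi(160) = 64; the order divides phi(n).
Divisors of 64: 1, 2, 4, 8, 16, 32, 64
Repeated squaring mod 160: 59^1 = 59, 59^2 = 121, 59^4 = 81, 59^8 = 1, 59^16 = 1, 59^32 = 1, 59^64 = 1
Test divisors in increasing order:
  k=1: 59^1 = 59 mod 160
  k=2: 59^2 = 121 mod 160
  k=4: 59^4 = 81 mod 160
  k=8: 59^8 = 1 mod 160  <- first divisor giving 1
Order = 8

8


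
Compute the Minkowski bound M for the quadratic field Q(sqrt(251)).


d = 251, d mod 4 = 3, so disc(K) = 4d = 1004; |disc(K)| = 1004
Real quadratic field, so n = 2, s = r2 = 0, r1 = 2
M = (n!/n^n) * (4/pi)^s * sqrt(|disc(K)|) = (2!/2^2) * (4/pi)^0 * sqrt(1004)
= 0.5 * 1.000000 * 31.685959
= 15.8430

15.8430


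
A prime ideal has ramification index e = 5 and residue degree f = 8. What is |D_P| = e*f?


|D_P| = e * f
= 5 * 8
= 40

40


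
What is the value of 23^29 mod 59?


p = 59 is prime and the exponent is (p-1)/2 = 29, so by Euler's criterion 23^29 = (23/59) = +1 or -1 mod 59.
Compute by square-and-multiply:
  29 = 16 + 8 + 4 + 1 (binary 11101)
  Repeated squaring mod 59: 23^1 = 23, 23^2 = 57, 23^4 = 4, 23^8 = 16, 23^16 = 20
  23^29 = 23^16 * 23^8 * 23^4 * 23^1 = 20 * 16 * 4 * 23 mod 59
    20 * 16 = 320 = 25 mod 59
    25 * 4 = 100 = 41 mod 59
    41 * 23 = 943 = 58 mod 59
  23^29 = 58 mod 59
Result 58 = p - 1 = -1 mod 59: 23 is a quadratic non-residue mod 59. As a residue in [0, p-1] the value is 58.
23^29 mod 59 = 58

58


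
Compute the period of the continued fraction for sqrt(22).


Run the CF algorithm for sqrt(22).
a_0 = floor(sqrt(22)) = 4; set m_0=0, q_0=1.
Recurrence: m' = q*a - m,  q' = (d - m'^2)/q,  a' = floor((a_0 + m')/q').
  step 1: m=4, q=6, a=1
  step 2: m=2, q=3, a=2
  step 3: m=4, q=2, a=4
  step 4: m=4, q=3, a=2
  step 5: m=2, q=6, a=1
  step 6: m=4, q=1, a=8
a_6 = 2*a_0 = 8, so the period closes here.
sqrt(22) = [4; 1, 2, 4, 2, 1, 8]
Period length = 6

6


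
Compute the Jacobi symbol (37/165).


Compute (37/165) via quadratic reciprocity:
  reciprocity: (37/165) -> +(165/37)
  reduce: (17/37)
  reciprocity: (17/37) -> +(37/17)
  reduce: (3/17)
  reciprocity: (3/17) -> +(17/3)
  reduce: (2/3)
  pull out 2: (2/3) = -1  (since 3 mod 8 = 3)
  (1/3) = 1
Product of signs = -1

-1


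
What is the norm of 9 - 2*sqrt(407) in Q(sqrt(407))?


N(a + b*sqrt(d)) = a^2 - d*b^2
= (9)^2 - (407)*(-2)^2
= 81 - 1628
= -1547

-1547


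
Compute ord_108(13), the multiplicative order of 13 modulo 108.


We want ord_108(13), the smallest k >= 1 with 13^k = 1 mod 108.
n = 108 = 2^2 * 3^3, phi(108) = 36; the order divides phi(n).
Divisors of 36: 1, 2, 3, 4, 6, 9, 12, 18, 36
Repeated squaring mod 108: 13^1 = 13, 13^2 = 61, 13^4 = 49, 13^8 = 25, 13^16 = 85, 13^32 = 97
Test divisors in increasing order:
  k=1: 13^1 = 13 mod 108
  k=2: 13^2 = 61 mod 108
  k=3: 13^3 = 61 * 13 = 37 mod 108
  k=4: 13^4 = 49 mod 108
  k=6: 13^6 = 49 * 61 = 73 mod 108
  k=9: 13^9 = 25 * 13 = 1 mod 108  <- first divisor giving 1
Order = 9

9


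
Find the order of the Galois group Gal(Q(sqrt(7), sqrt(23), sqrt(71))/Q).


The 3 square roots of distinct primes are multiplicatively independent over Q,
so [K:Q] = 2^3 and Gal(K/Q) is isomorphic to (Z/2Z)^3.
|Gal| = 2^3 = 8

8


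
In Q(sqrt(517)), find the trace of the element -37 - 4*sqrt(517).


Tr(a + b*sqrt(d)) = (a + b*sqrt(d)) + (a - b*sqrt(d)) = 2a
= 2 * (-37)
= -74

-74


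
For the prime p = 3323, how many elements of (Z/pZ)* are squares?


For prime p, the number of non-zero quadratic residues is (p-1)/2.
= (3323-1)/2
= 1661

1661


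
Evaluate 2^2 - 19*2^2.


x^2 - d*y^2
= 2^2 - 19*2^2
= 4 - 76
= -72

-72


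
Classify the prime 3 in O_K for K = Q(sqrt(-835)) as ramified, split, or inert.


K = Q(sqrt(-835)). Since d mod 4 = 1, disc(K) = -835.
Check p | disc: -835 mod 3 = 2.
p does not divide disc. Compute Legendre symbol (d/p):
2^((3-1)/2) mod 3 = -1
(d/p) = -1, so p is inert: (p) stays prime with e=1, f=2, g=1.
Therefore p is inert.

inert


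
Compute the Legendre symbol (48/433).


p = 433 is prime, so compute (48/433) with the reciprocity algorithm (Jacobi-symbol steps: pull out 2s via (2/n), flip via reciprocity, reduce):
  pull out 2: (2/433) = +1  (since 433 mod 8 = 1)
  pull out 2: (2/433) = +1  (since 433 mod 8 = 1)
  pull out 2: (2/433) = +1  (since 433 mod 8 = 1)
  pull out 2: (2/433) = +1  (since 433 mod 8 = 1)
  reciprocity: (3/433) -> +(433/3)
  reduce: (1/3)
  (1/3) = 1
Product of signs = 1
(48/433) = 1

1


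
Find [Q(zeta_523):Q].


The degree equals Euler's totient phi(523).
523 = 523
phi(523) = 522

522


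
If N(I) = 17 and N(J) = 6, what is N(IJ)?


N(IJ) = N(I) * N(J)
= 17 * 6
= 102

102


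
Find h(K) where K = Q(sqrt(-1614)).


K = Q(sqrt(-1614)). d mod 4 = 2, so D = disc(K) = 4d = -6456
h(K) equals the number of primitive reduced positive-definite forms (a, b, c) = a*x^2 + b*x*y + c*y^2 with b^2 - 4ac = D,
where reduced means |b| <= a <= c, with b >= 0 whenever |b| = a or a = c, and primitive means gcd(a, b, c) = 1.
Reduced forces 3a^2 <= |D| = 6456, so 1 <= a <= 46; b must have the parity of D, and c = (b^2 - D)/(4a) must be an integer >= a.
Enumerate a = 1..46, b in [-a, a]:
  a=1: (1, 0, 1614)  [1]
  a=2: (2, 0, 807)  [1]
  a=3: (3, 0, 538)  [1]
  a=4: none
  a=5: (5, -2, 323), (5, 2, 323)  [2]
  a=6: (6, 0, 269)  [1]
  a=7..9: none
  a=10: (10, -8, 163), (10, 8, 163)  [2]
  a=11: (11, -10, 149), (11, 10, 149)  [2]
  a=12..14: none
  a=15: (15, -12, 110), (15, 12, 110)  [2]
  a=16: none
  a=17: (17, -2, 95), (17, 2, 95)  [2]
  a=18: none
  a=19: (19, -2, 85), (19, 2, 85)  [2]
  a=20..21: none
  a=22: (22, -12, 75), (22, 12, 75)  [2]
  a=23..24: none
  a=25: (25, -12, 66), (25, 12, 66)  [2]
  a=26..29: none
  a=30: (30, -12, 55), (30, 12, 55)  [2]
  a=31..32: none
  a=33: (33, -12, 50), (33, 12, 50)  [2]
  a=34: (34, -32, 55), (34, 32, 55)  [2]
  a=35..37: none
  a=38: (38, -36, 51), (38, 36, 51)  [2]
  a=39..46: none
Total reduced forms: 1 + 1 + 1 + 2 + 1 + 2 + 2 + 2 + 2 + 2 + 2 + 2 + 2 + 2 + 2 + 2 = 28
h = 28

28


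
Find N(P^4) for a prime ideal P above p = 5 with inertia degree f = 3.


N(P^a) = p^(a*f)
= 5^(4*3)
= 5^12
= 244140625

244140625


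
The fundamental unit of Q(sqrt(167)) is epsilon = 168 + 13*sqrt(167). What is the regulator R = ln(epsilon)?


epsilon = 168 + 13*sqrt(167)
= 335.9970
R = ln(335.9970)
= 5.8171

5.8171


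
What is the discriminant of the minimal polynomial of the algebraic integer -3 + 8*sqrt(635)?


The element -3 + 8*sqrt(635) has minimal polynomial:
x^2 + 6*x - 40631
Discriminant = (6)^2 - 4*(-40631)
= 36 + 162524
= 162560

162560


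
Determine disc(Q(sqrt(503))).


For K = Q(sqrt(d)) with d squarefree: disc(K) = d if d = 1 mod 4, and disc(K) = 4d if d = 2 or 3 mod 4.
Here d = 503, and d mod 4 = 3.
d = 3 mod 4, not 1 (O_K = Z[sqrt(d)]), so disc(K) = 4d = 4 * (503) = 2012

2012


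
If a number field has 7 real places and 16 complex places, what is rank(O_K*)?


By Dirichlet's unit theorem:
rank = r1 + r2 - 1
= 7 + 16 - 1
= 22

22


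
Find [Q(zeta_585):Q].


The degree equals Euler's totient phi(585).
585 = 3^2 * 5 * 13
phi(585) = 288

288


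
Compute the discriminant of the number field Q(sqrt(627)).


For K = Q(sqrt(d)) with d squarefree: disc(K) = d if d = 1 mod 4, and disc(K) = 4d if d = 2 or 3 mod 4.
Here d = 627, and d mod 4 = 3.
d = 3 mod 4, not 1 (O_K = Z[sqrt(d)]), so disc(K) = 4d = 4 * (627) = 2508

2508


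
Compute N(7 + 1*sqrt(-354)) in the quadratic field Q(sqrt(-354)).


N(a + b*sqrt(d)) = a^2 - d*b^2
= (7)^2 - (-354)*(1)^2
= 49 + 354
= 403

403


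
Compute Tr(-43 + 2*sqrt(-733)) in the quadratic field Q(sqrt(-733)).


Tr(a + b*sqrt(d)) = (a + b*sqrt(d)) + (a - b*sqrt(d)) = 2a
= 2 * (-43)
= -86

-86


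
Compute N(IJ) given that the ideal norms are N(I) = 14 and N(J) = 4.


N(IJ) = N(I) * N(J)
= 14 * 4
= 56

56


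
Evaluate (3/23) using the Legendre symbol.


p = 23 is prime, so compute (3/23) with the reciprocity algorithm (Jacobi-symbol steps: pull out 2s via (2/n), flip via reciprocity, reduce):
  reciprocity: (3/23) -> -(23/3)
  reduce: (2/3)
  pull out 2: (2/3) = -1  (since 3 mod 8 = 3)
  (1/3) = 1
Product of signs = 1
(3/23) = 1

1


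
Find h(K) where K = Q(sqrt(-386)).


K = Q(sqrt(-386)). d mod 4 = 2, so D = disc(K) = 4d = -1544
h(K) equals the number of primitive reduced positive-definite forms (a, b, c) = a*x^2 + b*x*y + c*y^2 with b^2 - 4ac = D,
where reduced means |b| <= a <= c, with b >= 0 whenever |b| = a or a = c, and primitive means gcd(a, b, c) = 1.
Reduced forces 3a^2 <= |D| = 1544, so 1 <= a <= 22; b must have the parity of D, and c = (b^2 - D)/(4a) must be an integer >= a.
Enumerate a = 1..22, b in [-a, a]:
  a=1: (1, 0, 386)  [1]
  a=2: (2, 0, 193)  [1]
  a=3: (3, -2, 129), (3, 2, 129)  [2]
  a=4: none
  a=5: (5, -4, 78), (5, 4, 78)  [2]
  a=6: (6, -4, 65), (6, 4, 65)  [2]
  a=7..8: none
  a=9: (9, -2, 43), (9, 2, 43)  [2]
  a=10: (10, -4, 39), (10, 4, 39)  [2]
  a=11..12: none
  a=13: (13, -4, 30), (13, 4, 30)  [2]
  a=14: none
  a=15: (15, -14, 29), (15, -4, 26), (15, 4, 26), (15, 14, 29)  [4]
  a=16..17: none
  a=18: (18, -16, 25), (18, 16, 25)  [2]
  a=19..22: none
Total reduced forms: 1 + 1 + 2 + 2 + 2 + 2 + 2 + 2 + 4 + 2 = 20
h = 20

20


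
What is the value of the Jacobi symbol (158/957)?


Compute (158/957) via quadratic reciprocity:
  pull out 2: (2/957) = -1  (since 957 mod 8 = 5)
  reciprocity: (79/957) -> +(957/79)
  reduce: (9/79)
  reciprocity: (9/79) -> +(79/9)
  reduce: (7/9)
  reciprocity: (7/9) -> +(9/7)
  reduce: (2/7)
  pull out 2: (2/7) = +1  (since 7 mod 8 = 7)
  (1/7) = 1
Product of signs = -1

-1


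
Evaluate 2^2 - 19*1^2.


x^2 - d*y^2
= 2^2 - 19*1^2
= 4 - 19
= -15

-15


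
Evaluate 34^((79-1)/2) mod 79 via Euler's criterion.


p = 79 is prime and the exponent is (p-1)/2 = 39, so by Euler's criterion 34^39 = (34/79) = +1 or -1 mod 79.
Compute by square-and-multiply:
  39 = 32 + 4 + 2 + 1 (binary 100111)
  Repeated squaring mod 79: 34^1 = 34, 34^2 = 50, 34^4 = 51, 34^8 = 73, 34^16 = 36, 34^32 = 32
  34^39 = 34^32 * 34^4 * 34^2 * 34^1 = 32 * 51 * 50 * 34 mod 79
    32 * 51 = 1632 = 52 mod 79
    52 * 50 = 2600 = 72 mod 79
    72 * 34 = 2448 = 78 mod 79
  34^39 = 78 mod 79
Result 78 = p - 1 = -1 mod 79: 34 is a quadratic non-residue mod 79. As a residue in [0, p-1] the value is 78.
34^39 mod 79 = 78

78


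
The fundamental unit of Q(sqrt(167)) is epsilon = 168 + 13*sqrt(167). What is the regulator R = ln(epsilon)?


epsilon = 168 + 13*sqrt(167)
= 335.9970
R = ln(335.9970)
= 5.8171

5.8171


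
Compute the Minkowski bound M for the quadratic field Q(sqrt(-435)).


d = -435, d mod 4 = 1, so disc(K) = d = -435; |disc(K)| = 435
Imaginary quadratic field, so n = 2, s = r2 = 1, r1 = 0
M = (n!/n^n) * (4/pi)^s * sqrt(|disc(K)|) = (2!/2^2) * (4/pi)^1 * sqrt(435)
= 0.5 * 1.273240 * 20.856654
= 13.2778

13.2778


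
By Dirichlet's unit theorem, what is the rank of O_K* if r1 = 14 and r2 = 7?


By Dirichlet's unit theorem:
rank = r1 + r2 - 1
= 14 + 7 - 1
= 20

20


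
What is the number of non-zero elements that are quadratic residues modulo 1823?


For prime p, the number of non-zero quadratic residues is (p-1)/2.
= (1823-1)/2
= 911

911


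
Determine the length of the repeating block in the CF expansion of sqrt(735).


Run the CF algorithm for sqrt(735).
a_0 = floor(sqrt(735)) = 27; set m_0=0, q_0=1.
Recurrence: m' = q*a - m,  q' = (d - m'^2)/q,  a' = floor((a_0 + m')/q').
  step 1: m=27, q=6, a=9
  step 2: m=27, q=1, a=54
a_2 = 2*a_0 = 54, so the period closes here.
sqrt(735) = [27; 9, 54]
Period length = 2

2


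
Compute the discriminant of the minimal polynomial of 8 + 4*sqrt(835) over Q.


The element 8 + 4*sqrt(835) has minimal polynomial:
x^2 - 16*x - 13296
Discriminant = (-16)^2 - 4*(-13296)
= 256 + 53184
= 53440

53440


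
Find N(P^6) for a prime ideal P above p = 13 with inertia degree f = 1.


N(P^a) = p^(a*f)
= 13^(6*1)
= 13^6
= 4826809

4826809


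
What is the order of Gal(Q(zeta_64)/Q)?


|Gal(Q(zeta_64)/Q)| = phi(64)
= 32

32


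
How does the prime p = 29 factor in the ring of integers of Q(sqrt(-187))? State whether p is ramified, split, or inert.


K = Q(sqrt(-187)). Since d mod 4 = 1, disc(K) = -187.
Check p | disc: -187 mod 29 = 16.
p does not divide disc. Compute Legendre symbol (d/p):
16^((29-1)/2) mod 29 = 1
(d/p) = 1, so p splits: (p) = P*P' with e=1, f=1, g=2.
Therefore p is split.

split


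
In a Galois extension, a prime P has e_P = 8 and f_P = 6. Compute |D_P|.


|D_P| = e * f
= 8 * 6
= 48

48


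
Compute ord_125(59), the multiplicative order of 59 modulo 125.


We want ord_125(59), the smallest k >= 1 with 59^k = 1 mod 125.
n = 125 = 5^3, phi(125) = 100; the order divides phi(n).
Divisors of 100: 1, 2, 4, 5, 10, 20, 25, 50, 100
Repeated squaring mod 125: 59^1 = 59, 59^2 = 106, 59^4 = 111, 59^8 = 71, 59^16 = 41, 59^32 = 56, 59^64 = 11
Test divisors in increasing order:
  k=1: 59^1 = 59 mod 125
  k=2: 59^2 = 106 mod 125
  k=4: 59^4 = 111 mod 125
  k=5: 59^5 = 111 * 59 = 49 mod 125
  k=10: 59^10 = 71 * 106 = 26 mod 125
  k=20: 59^20 = 41 * 111 = 51 mod 125
  k=25: 59^25 = 41 * 71 * 59 = 124 mod 125
  k=50: 59^50 = 56 * 41 * 106 = 1 mod 125  <- first divisor giving 1
Order = 50

50


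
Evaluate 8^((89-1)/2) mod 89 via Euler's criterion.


p = 89 is prime and the exponent is (p-1)/2 = 44, so by Euler's criterion 8^44 = (8/89) = +1 or -1 mod 89.
Compute by square-and-multiply:
  44 = 32 + 8 + 4 (binary 101100)
  Repeated squaring mod 89: 8^1 = 8, 8^2 = 64, 8^4 = 2, 8^8 = 4, 8^16 = 16, 8^32 = 78
  8^44 = 8^32 * 8^8 * 8^4 = 78 * 4 * 2 mod 89
    78 * 4 = 312 = 45 mod 89
    45 * 2 = 90 = 1 mod 89
  8^44 = 1 mod 89
Result 1: 8 is a quadratic residue mod 89.
8^44 mod 89 = 1

1


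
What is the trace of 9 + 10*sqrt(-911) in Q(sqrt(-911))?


Tr(a + b*sqrt(d)) = (a + b*sqrt(d)) + (a - b*sqrt(d)) = 2a
= 2 * (9)
= 18

18


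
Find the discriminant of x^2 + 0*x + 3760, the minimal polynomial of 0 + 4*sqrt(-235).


The element 0 + 4*sqrt(-235) has minimal polynomial:
x^2 + 0*x + 3760
Discriminant = (0)^2 - 4*(3760)
= 0 - 15040
= -15040

-15040


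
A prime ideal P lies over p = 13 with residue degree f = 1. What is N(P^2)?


N(P^a) = p^(a*f)
= 13^(2*1)
= 13^2
= 169

169


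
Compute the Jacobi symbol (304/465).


Compute (304/465) via quadratic reciprocity:
  pull out 2: (2/465) = +1  (since 465 mod 8 = 1)
  pull out 2: (2/465) = +1  (since 465 mod 8 = 1)
  pull out 2: (2/465) = +1  (since 465 mod 8 = 1)
  pull out 2: (2/465) = +1  (since 465 mod 8 = 1)
  reciprocity: (19/465) -> +(465/19)
  reduce: (9/19)
  reciprocity: (9/19) -> +(19/9)
  reduce: (1/9)
  (1/9) = 1
Product of signs = 1

1


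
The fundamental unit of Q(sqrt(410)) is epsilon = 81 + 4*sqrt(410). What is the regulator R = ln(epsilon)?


epsilon = 81 + 4*sqrt(410)
= 161.9938
R = ln(161.9938)
= 5.0876

5.0876


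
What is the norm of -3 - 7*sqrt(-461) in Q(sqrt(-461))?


N(a + b*sqrt(d)) = a^2 - d*b^2
= (-3)^2 - (-461)*(-7)^2
= 9 + 22589
= 22598

22598


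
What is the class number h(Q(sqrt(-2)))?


K = Q(sqrt(-2)). d mod 4 = 2, so D = disc(K) = 4d = -8
h(K) equals the number of primitive reduced positive-definite forms (a, b, c) = a*x^2 + b*x*y + c*y^2 with b^2 - 4ac = D,
where reduced means |b| <= a <= c, with b >= 0 whenever |b| = a or a = c, and primitive means gcd(a, b, c) = 1.
Reduced forces 3a^2 <= |D| = 8, so 1 <= a <= 1; b must have the parity of D, and c = (b^2 - D)/(4a) must be an integer >= a.
Enumerate a = 1..1, b in [-a, a]:
  a=1: (1, 0, 2)  [1]
Total reduced forms: 1
h = 1

1


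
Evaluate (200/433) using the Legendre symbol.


p = 433 is prime, so compute (200/433) with the reciprocity algorithm (Jacobi-symbol steps: pull out 2s via (2/n), flip via reciprocity, reduce):
  pull out 2: (2/433) = +1  (since 433 mod 8 = 1)
  pull out 2: (2/433) = +1  (since 433 mod 8 = 1)
  pull out 2: (2/433) = +1  (since 433 mod 8 = 1)
  reciprocity: (25/433) -> +(433/25)
  reduce: (8/25)
  pull out 2: (2/25) = +1  (since 25 mod 8 = 1)
  pull out 2: (2/25) = +1  (since 25 mod 8 = 1)
  pull out 2: (2/25) = +1  (since 25 mod 8 = 1)
  (1/25) = 1
Product of signs = 1
(200/433) = 1

1


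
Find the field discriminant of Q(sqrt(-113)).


For K = Q(sqrt(d)) with d squarefree: disc(K) = d if d = 1 mod 4, and disc(K) = 4d if d = 2 or 3 mod 4.
Here d = -113, and d mod 4 = 3.
d = 3 mod 4, not 1 (O_K = Z[sqrt(d)]), so disc(K) = 4d = 4 * (-113) = -452

-452


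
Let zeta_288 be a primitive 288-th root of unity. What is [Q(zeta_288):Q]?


The degree equals Euler's totient phi(288).
288 = 2^5 * 3^2
phi(288) = 96

96


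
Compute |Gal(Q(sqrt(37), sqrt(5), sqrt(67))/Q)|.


The 3 square roots of distinct primes are multiplicatively independent over Q,
so [K:Q] = 2^3 and Gal(K/Q) is isomorphic to (Z/2Z)^3.
|Gal| = 2^3 = 8

8


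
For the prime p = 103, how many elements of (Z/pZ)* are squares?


For prime p, the number of non-zero quadratic residues is (p-1)/2.
= (103-1)/2
= 51

51


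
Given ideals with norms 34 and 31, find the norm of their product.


N(IJ) = N(I) * N(J)
= 34 * 31
= 1054

1054


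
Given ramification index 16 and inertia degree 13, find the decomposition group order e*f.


|D_P| = e * f
= 16 * 13
= 208

208


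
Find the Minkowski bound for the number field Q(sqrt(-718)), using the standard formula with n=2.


d = -718, d mod 4 = 2, so disc(K) = 4d = -2872; |disc(K)| = 2872
Imaginary quadratic field, so n = 2, s = r2 = 1, r1 = 0
M = (n!/n^n) * (4/pi)^s * sqrt(|disc(K)|) = (2!/2^2) * (4/pi)^1 * sqrt(2872)
= 0.5 * 1.273240 * 53.591044
= 34.1171

34.1171


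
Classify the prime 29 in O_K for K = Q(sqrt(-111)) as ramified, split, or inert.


K = Q(sqrt(-111)). Since d mod 4 = 1, disc(K) = -111.
Check p | disc: -111 mod 29 = 5.
p does not divide disc. Compute Legendre symbol (d/p):
5^((29-1)/2) mod 29 = 1
(d/p) = 1, so p splits: (p) = P*P' with e=1, f=1, g=2.
Therefore p is split.

split


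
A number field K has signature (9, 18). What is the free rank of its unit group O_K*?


By Dirichlet's unit theorem:
rank = r1 + r2 - 1
= 9 + 18 - 1
= 26

26


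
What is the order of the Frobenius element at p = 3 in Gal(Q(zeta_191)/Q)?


The Frobenius at p in Gal(Q(zeta_n)/Q) = (Z/nZ)* is the class of p, so its order is ord_191(3), the smallest k >= 1 with 3^k = 1 mod 191.
n = 191 = 191, phi(191) = 190; the order divides phi(n).
Divisors of 190: 1, 2, 5, 10, 19, 38, 95, 190
Repeated squaring mod 191: 3^1 = 3, 3^2 = 9, 3^4 = 81, 3^8 = 67, 3^16 = 96, 3^32 = 48, 3^64 = 12, 3^128 = 144
Test divisors in increasing order:
  k=1: 3^1 = 3 mod 191
  k=2: 3^2 = 9 mod 191
  k=5: 3^5 = 81 * 3 = 52 mod 191
  k=10: 3^10 = 67 * 9 = 30 mod 191
  k=19: 3^19 = 96 * 9 * 3 = 109 mod 191
  k=38: 3^38 = 48 * 81 * 9 = 39 mod 191
  k=95: 3^95 = 12 * 96 * 67 * 81 * 9 * 3 = 1 mod 191  <- first divisor giving 1
Order = 95

95


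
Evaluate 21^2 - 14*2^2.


x^2 - d*y^2
= 21^2 - 14*2^2
= 441 - 56
= 385

385


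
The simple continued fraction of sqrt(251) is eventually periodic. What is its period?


Run the CF algorithm for sqrt(251).
a_0 = floor(sqrt(251)) = 15; set m_0=0, q_0=1.
Recurrence: m' = q*a - m,  q' = (d - m'^2)/q,  a' = floor((a_0 + m')/q').
  step 1: m=15, q=26, a=1
  step 2: m=11, q=5, a=5
  step 3: m=14, q=11, a=2
  step 4: m=8, q=17, a=1
  step 5: m=9, q=10, a=2
  step 6: m=11, q=13, a=2
  step 7: m=15, q=2, a=15
  step 8: m=15, q=13, a=2
  step 9: m=11, q=10, a=2
  step 10: m=9, q=17, a=1
  step 11: m=8, q=11, a=2
  step 12: m=14, q=5, a=5
  step 13: m=11, q=26, a=1
  step 14: m=15, q=1, a=30
a_14 = 2*a_0 = 30, so the period closes here.
sqrt(251) = [15; 1, 5, 2, 1, 2, 2, 15, 2, 2, 1, 2, 5, 1, 30]
Period length = 14

14


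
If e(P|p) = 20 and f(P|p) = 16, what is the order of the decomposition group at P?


|D_P| = e * f
= 20 * 16
= 320

320


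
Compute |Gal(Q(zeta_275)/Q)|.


|Gal(Q(zeta_275)/Q)| = phi(275)
= 200

200


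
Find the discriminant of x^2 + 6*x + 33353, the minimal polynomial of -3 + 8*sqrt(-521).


The element -3 + 8*sqrt(-521) has minimal polynomial:
x^2 + 6*x + 33353
Discriminant = (6)^2 - 4*(33353)
= 36 - 133412
= -133376

-133376


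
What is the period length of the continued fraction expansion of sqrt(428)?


Run the CF algorithm for sqrt(428).
a_0 = floor(sqrt(428)) = 20; set m_0=0, q_0=1.
Recurrence: m' = q*a - m,  q' = (d - m'^2)/q,  a' = floor((a_0 + m')/q').
  step 1: m=20, q=28, a=1
  step 2: m=8, q=13, a=2
  step 3: m=18, q=8, a=4
  step 4: m=14, q=29, a=1
  step 5: m=15, q=7, a=5
  step 6: m=20, q=4, a=10
  step 7: m=20, q=7, a=5
  step 8: m=15, q=29, a=1
  step 9: m=14, q=8, a=4
  step 10: m=18, q=13, a=2
  step 11: m=8, q=28, a=1
  step 12: m=20, q=1, a=40
a_12 = 2*a_0 = 40, so the period closes here.
sqrt(428) = [20; 1, 2, 4, 1, 5, 10, 5, 1, 4, 2, 1, 40]
Period length = 12

12


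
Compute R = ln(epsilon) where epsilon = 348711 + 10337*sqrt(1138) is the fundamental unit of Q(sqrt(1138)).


epsilon = 348711 + 10337*sqrt(1138)
= 697422.0000
R = ln(697422.0000)
= 13.4551

13.4551


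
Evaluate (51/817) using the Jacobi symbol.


Compute (51/817) via quadratic reciprocity:
  reciprocity: (51/817) -> +(817/51)
  reduce: (1/51)
  (1/51) = 1
Product of signs = 1

1


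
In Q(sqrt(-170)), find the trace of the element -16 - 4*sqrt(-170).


Tr(a + b*sqrt(d)) = (a + b*sqrt(d)) + (a - b*sqrt(d)) = 2a
= 2 * (-16)
= -32

-32


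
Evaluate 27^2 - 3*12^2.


x^2 - d*y^2
= 27^2 - 3*12^2
= 729 - 432
= 297

297


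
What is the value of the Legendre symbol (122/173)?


p = 173 is prime, so compute (122/173) with the reciprocity algorithm (Jacobi-symbol steps: pull out 2s via (2/n), flip via reciprocity, reduce):
  pull out 2: (2/173) = -1  (since 173 mod 8 = 5)
  reciprocity: (61/173) -> +(173/61)
  reduce: (51/61)
  reciprocity: (51/61) -> +(61/51)
  reduce: (10/51)
  pull out 2: (2/51) = -1  (since 51 mod 8 = 3)
  reciprocity: (5/51) -> +(51/5)
  reduce: (1/5)
  (1/5) = 1
Product of signs = 1
(122/173) = 1

1


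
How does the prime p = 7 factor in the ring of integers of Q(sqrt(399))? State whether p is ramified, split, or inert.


K = Q(sqrt(399)). Since d mod 4 = 3, disc(K) = 1596.
Check p | disc: 1596 mod 7 = 0.
p divides disc, so p ramifies: (p) = P^2 with e=2, f=1, g=1.
Therefore p is ramified.

ramified


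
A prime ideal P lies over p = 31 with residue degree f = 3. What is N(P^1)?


N(P^a) = p^(a*f)
= 31^(1*3)
= 31^3
= 29791

29791


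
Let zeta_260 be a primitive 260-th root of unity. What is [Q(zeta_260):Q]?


The degree equals Euler's totient phi(260).
260 = 2^2 * 5 * 13
phi(260) = 96

96


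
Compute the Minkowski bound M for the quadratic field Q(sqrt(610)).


d = 610, d mod 4 = 2, so disc(K) = 4d = 2440; |disc(K)| = 2440
Real quadratic field, so n = 2, s = r2 = 0, r1 = 2
M = (n!/n^n) * (4/pi)^s * sqrt(|disc(K)|) = (2!/2^2) * (4/pi)^0 * sqrt(2440)
= 0.5 * 1.000000 * 49.396356
= 24.6982

24.6982


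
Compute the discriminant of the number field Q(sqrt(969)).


For K = Q(sqrt(d)) with d squarefree: disc(K) = d if d = 1 mod 4, and disc(K) = 4d if d = 2 or 3 mod 4.
Here d = 969, and d mod 4 = 1.
d = 1 mod 4 (O_K = Z[(1+sqrt(d))/2]), so disc(K) = d = 969

969


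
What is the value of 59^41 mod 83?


p = 83 is prime and the exponent is (p-1)/2 = 41, so by Euler's criterion 59^41 = (59/83) = +1 or -1 mod 83.
Compute by square-and-multiply:
  41 = 32 + 8 + 1 (binary 101001)
  Repeated squaring mod 83: 59^1 = 59, 59^2 = 78, 59^4 = 25, 59^8 = 44, 59^16 = 27, 59^32 = 65
  59^41 = 59^32 * 59^8 * 59^1 = 65 * 44 * 59 mod 83
    65 * 44 = 2860 = 38 mod 83
    38 * 59 = 2242 = 1 mod 83
  59^41 = 1 mod 83
Result 1: 59 is a quadratic residue mod 83.
59^41 mod 83 = 1

1


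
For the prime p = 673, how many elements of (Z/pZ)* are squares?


For prime p, the number of non-zero quadratic residues is (p-1)/2.
= (673-1)/2
= 336

336


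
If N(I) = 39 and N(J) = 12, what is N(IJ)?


N(IJ) = N(I) * N(J)
= 39 * 12
= 468

468


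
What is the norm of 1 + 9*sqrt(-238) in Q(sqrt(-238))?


N(a + b*sqrt(d)) = a^2 - d*b^2
= (1)^2 - (-238)*(9)^2
= 1 + 19278
= 19279

19279


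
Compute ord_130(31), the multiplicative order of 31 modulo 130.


We want ord_130(31), the smallest k >= 1 with 31^k = 1 mod 130.
n = 130 = 2 * 5 * 13, phi(130) = 48; the order divides phi(n).
Divisors of 48: 1, 2, 3, 4, 6, 8, 12, 16, 24, 48
Repeated squaring mod 130: 31^1 = 31, 31^2 = 51, 31^4 = 1, 31^8 = 1, 31^16 = 1, 31^32 = 1
Test divisors in increasing order:
  k=1: 31^1 = 31 mod 130
  k=2: 31^2 = 51 mod 130
  k=3: 31^3 = 51 * 31 = 21 mod 130
  k=4: 31^4 = 1 mod 130  <- first divisor giving 1
Order = 4

4


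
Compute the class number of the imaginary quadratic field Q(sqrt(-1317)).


K = Q(sqrt(-1317)). d mod 4 = 3, so D = disc(K) = 4d = -5268
h(K) equals the number of primitive reduced positive-definite forms (a, b, c) = a*x^2 + b*x*y + c*y^2 with b^2 - 4ac = D,
where reduced means |b| <= a <= c, with b >= 0 whenever |b| = a or a = c, and primitive means gcd(a, b, c) = 1.
Reduced forces 3a^2 <= |D| = 5268, so 1 <= a <= 41; b must have the parity of D, and c = (b^2 - D)/(4a) must be an integer >= a.
Enumerate a = 1..41, b in [-a, a]:
  a=1: (1, 0, 1317)  [1]
  a=2: (2, 2, 659)  [1]
  a=3: (3, 0, 439)  [1]
  a=4..5: none
  a=6: (6, 6, 221)  [1]
  a=7..10: none
  a=11: (11, -10, 122), (11, 10, 122)  [2]
  a=12: none
  a=13: (13, -6, 102), (13, 6, 102)  [2]
  a=14..16: none
  a=17: (17, -6, 78), (17, 6, 78)  [2]
  a=18..21: none
  a=22: (22, -10, 61), (22, 10, 61)  [2]
  a=23..25: none
  a=26: (26, -6, 51), (26, 6, 51)  [2]
  a=27..30: none
  a=31: (31, -8, 43), (31, 8, 43)  [2]
  a=32: none
  a=33: (33, -12, 41), (33, 12, 41)  [2]
  a=34: (34, -6, 39), (34, 6, 39)  [2]
  a=35..41: none
Total reduced forms: 1 + 1 + 1 + 1 + 2 + 2 + 2 + 2 + 2 + 2 + 2 + 2 = 20
h = 20

20


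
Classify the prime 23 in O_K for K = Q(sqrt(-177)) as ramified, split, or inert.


K = Q(sqrt(-177)). Since d mod 4 = 3, disc(K) = -708.
Check p | disc: -708 mod 23 = 5.
p does not divide disc. Compute Legendre symbol (d/p):
7^((23-1)/2) mod 23 = -1
(d/p) = -1, so p is inert: (p) stays prime with e=1, f=2, g=1.
Therefore p is inert.

inert


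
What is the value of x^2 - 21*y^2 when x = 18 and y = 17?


x^2 - d*y^2
= 18^2 - 21*17^2
= 324 - 6069
= -5745

-5745


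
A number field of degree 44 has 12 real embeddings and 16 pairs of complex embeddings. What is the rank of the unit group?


By Dirichlet's unit theorem:
rank = r1 + r2 - 1
= 12 + 16 - 1
= 27

27


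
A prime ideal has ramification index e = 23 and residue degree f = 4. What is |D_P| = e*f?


|D_P| = e * f
= 23 * 4
= 92

92


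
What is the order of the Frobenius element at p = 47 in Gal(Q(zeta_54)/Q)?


The Frobenius at p in Gal(Q(zeta_n)/Q) = (Z/nZ)* is the class of p, so its order is ord_54(47), the smallest k >= 1 with 47^k = 1 mod 54.
n = 54 = 2 * 3^3, phi(54) = 18; the order divides phi(n).
Divisors of 18: 1, 2, 3, 6, 9, 18
Repeated squaring mod 54: 47^1 = 47, 47^2 = 49, 47^4 = 25, 47^8 = 31, 47^16 = 43
Test divisors in increasing order:
  k=1: 47^1 = 47 mod 54
  k=2: 47^2 = 49 mod 54
  k=3: 47^3 = 49 * 47 = 35 mod 54
  k=6: 47^6 = 25 * 49 = 37 mod 54
  k=9: 47^9 = 31 * 47 = 53 mod 54
  k=18: 47^18 = 43 * 49 = 1 mod 54  <- first divisor giving 1
Order = 18

18


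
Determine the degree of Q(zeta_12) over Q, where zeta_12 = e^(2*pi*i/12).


The degree equals Euler's totient phi(12).
12 = 2^2 * 3
phi(12) = 4

4


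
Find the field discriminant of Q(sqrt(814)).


For K = Q(sqrt(d)) with d squarefree: disc(K) = d if d = 1 mod 4, and disc(K) = 4d if d = 2 or 3 mod 4.
Here d = 814, and d mod 4 = 2.
d = 2 mod 4, not 1 (O_K = Z[sqrt(d)]), so disc(K) = 4d = 4 * (814) = 3256

3256


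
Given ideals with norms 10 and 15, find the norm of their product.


N(IJ) = N(I) * N(J)
= 10 * 15
= 150

150


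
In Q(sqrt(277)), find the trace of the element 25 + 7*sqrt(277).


Tr(a + b*sqrt(d)) = (a + b*sqrt(d)) + (a - b*sqrt(d)) = 2a
= 2 * (25)
= 50

50


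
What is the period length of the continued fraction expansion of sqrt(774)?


Run the CF algorithm for sqrt(774).
a_0 = floor(sqrt(774)) = 27; set m_0=0, q_0=1.
Recurrence: m' = q*a - m,  q' = (d - m'^2)/q,  a' = floor((a_0 + m')/q').
  step 1: m=27, q=45, a=1
  step 2: m=18, q=10, a=4
  step 3: m=22, q=29, a=1
  step 4: m=7, q=25, a=1
  step 5: m=18, q=18, a=2
  step 6: m=18, q=25, a=1
  step 7: m=7, q=29, a=1
  step 8: m=22, q=10, a=4
  step 9: m=18, q=45, a=1
  step 10: m=27, q=1, a=54
a_10 = 2*a_0 = 54, so the period closes here.
sqrt(774) = [27; 1, 4, 1, 1, 2, 1, 1, 4, 1, 54]
Period length = 10

10


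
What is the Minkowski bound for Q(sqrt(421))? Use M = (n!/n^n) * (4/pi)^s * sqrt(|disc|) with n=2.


d = 421, d mod 4 = 1, so disc(K) = d = 421; |disc(K)| = 421
Real quadratic field, so n = 2, s = r2 = 0, r1 = 2
M = (n!/n^n) * (4/pi)^s * sqrt(|disc(K)|) = (2!/2^2) * (4/pi)^0 * sqrt(421)
= 0.5 * 1.000000 * 20.518285
= 10.2591

10.2591


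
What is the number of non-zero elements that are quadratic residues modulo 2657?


For prime p, the number of non-zero quadratic residues is (p-1)/2.
= (2657-1)/2
= 1328

1328


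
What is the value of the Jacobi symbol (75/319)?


Compute (75/319) via quadratic reciprocity:
  reciprocity: (75/319) -> -(319/75)
  reduce: (19/75)
  reciprocity: (19/75) -> -(75/19)
  reduce: (18/19)
  pull out 2: (2/19) = -1  (since 19 mod 8 = 3)
  reciprocity: (9/19) -> +(19/9)
  reduce: (1/9)
  (1/9) = 1
Product of signs = -1

-1


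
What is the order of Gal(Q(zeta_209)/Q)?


|Gal(Q(zeta_209)/Q)| = phi(209)
= 180

180


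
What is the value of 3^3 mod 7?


p = 7 is prime and the exponent is (p-1)/2 = 3, so by Euler's criterion 3^3 = (3/7) = +1 or -1 mod 7.
Compute by square-and-multiply:
  3 = 2 + 1 (binary 11)
  Repeated squaring mod 7: 3^1 = 3, 3^2 = 2
  3^3 = 3^2 * 3^1 = 2 * 3 mod 7
    2 * 3 = 6 = 6 mod 7
  3^3 = 6 mod 7
Result 6 = p - 1 = -1 mod 7: 3 is a quadratic non-residue mod 7. As a residue in [0, p-1] the value is 6.
3^3 mod 7 = 6

6


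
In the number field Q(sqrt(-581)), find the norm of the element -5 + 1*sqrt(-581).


N(a + b*sqrt(d)) = a^2 - d*b^2
= (-5)^2 - (-581)*(1)^2
= 25 + 581
= 606

606


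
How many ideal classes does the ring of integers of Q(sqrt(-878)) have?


K = Q(sqrt(-878)). d mod 4 = 2, so D = disc(K) = 4d = -3512
h(K) equals the number of primitive reduced positive-definite forms (a, b, c) = a*x^2 + b*x*y + c*y^2 with b^2 - 4ac = D,
where reduced means |b| <= a <= c, with b >= 0 whenever |b| = a or a = c, and primitive means gcd(a, b, c) = 1.
Reduced forces 3a^2 <= |D| = 3512, so 1 <= a <= 34; b must have the parity of D, and c = (b^2 - D)/(4a) must be an integer >= a.
Enumerate a = 1..34, b in [-a, a]:
  a=1: (1, 0, 878)  [1]
  a=2: (2, 0, 439)  [1]
  a=3: (3, -2, 293), (3, 2, 293)  [2]
  a=4..5: none
  a=6: (6, -4, 147), (6, 4, 147)  [2]
  a=7: (7, -4, 126), (7, 4, 126)  [2]
  a=8: none
  a=9: (9, -4, 98), (9, 4, 98)  [2]
  a=10..13: none
  a=14: (14, -4, 63), (14, 4, 63)  [2]
  a=15..17: none
  a=18: (18, -4, 49), (18, 4, 49)  [2]
  a=19..20: none
  a=21: (21, -10, 43), (21, -4, 42), (21, 4, 42), (21, 10, 43)  [4]
  a=22..26: none
  a=27: (27, -22, 37), (27, 22, 37)  [2]
  a=28..34: none
Total reduced forms: 1 + 1 + 2 + 2 + 2 + 2 + 2 + 2 + 4 + 2 = 20
h = 20

20


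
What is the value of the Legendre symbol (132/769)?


p = 769 is prime, so compute (132/769) with the reciprocity algorithm (Jacobi-symbol steps: pull out 2s via (2/n), flip via reciprocity, reduce):
  pull out 2: (2/769) = +1  (since 769 mod 8 = 1)
  pull out 2: (2/769) = +1  (since 769 mod 8 = 1)
  reciprocity: (33/769) -> +(769/33)
  reduce: (10/33)
  pull out 2: (2/33) = +1  (since 33 mod 8 = 1)
  reciprocity: (5/33) -> +(33/5)
  reduce: (3/5)
  reciprocity: (3/5) -> +(5/3)
  reduce: (2/3)
  pull out 2: (2/3) = -1  (since 3 mod 8 = 3)
  (1/3) = 1
Product of signs = -1
(132/769) = -1

-1


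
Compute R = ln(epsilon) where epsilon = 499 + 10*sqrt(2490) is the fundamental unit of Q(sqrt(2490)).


epsilon = 499 + 10*sqrt(2490)
= 997.9990
R = ln(997.9990)
= 6.9058

6.9058


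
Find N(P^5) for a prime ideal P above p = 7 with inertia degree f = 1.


N(P^a) = p^(a*f)
= 7^(5*1)
= 7^5
= 16807

16807


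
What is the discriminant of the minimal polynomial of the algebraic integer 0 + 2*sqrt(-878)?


The element 0 + 2*sqrt(-878) has minimal polynomial:
x^2 + 0*x + 3512
Discriminant = (0)^2 - 4*(3512)
= 0 - 14048
= -14048

-14048


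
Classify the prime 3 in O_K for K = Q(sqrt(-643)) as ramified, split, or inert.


K = Q(sqrt(-643)). Since d mod 4 = 1, disc(K) = -643.
Check p | disc: -643 mod 3 = 2.
p does not divide disc. Compute Legendre symbol (d/p):
2^((3-1)/2) mod 3 = -1
(d/p) = -1, so p is inert: (p) stays prime with e=1, f=2, g=1.
Therefore p is inert.

inert


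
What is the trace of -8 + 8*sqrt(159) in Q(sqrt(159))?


Tr(a + b*sqrt(d)) = (a + b*sqrt(d)) + (a - b*sqrt(d)) = 2a
= 2 * (-8)
= -16

-16


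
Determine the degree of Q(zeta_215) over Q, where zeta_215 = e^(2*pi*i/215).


The degree equals Euler's totient phi(215).
215 = 5 * 43
phi(215) = 168

168


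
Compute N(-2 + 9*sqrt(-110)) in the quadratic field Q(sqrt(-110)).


N(a + b*sqrt(d)) = a^2 - d*b^2
= (-2)^2 - (-110)*(9)^2
= 4 + 8910
= 8914

8914


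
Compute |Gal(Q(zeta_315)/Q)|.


|Gal(Q(zeta_315)/Q)| = phi(315)
= 144

144


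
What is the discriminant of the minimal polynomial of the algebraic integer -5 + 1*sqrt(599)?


The element -5 + 1*sqrt(599) has minimal polynomial:
x^2 + 10*x - 574
Discriminant = (10)^2 - 4*(-574)
= 100 + 2296
= 2396

2396


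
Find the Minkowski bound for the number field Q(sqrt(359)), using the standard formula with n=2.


d = 359, d mod 4 = 3, so disc(K) = 4d = 1436; |disc(K)| = 1436
Real quadratic field, so n = 2, s = r2 = 0, r1 = 2
M = (n!/n^n) * (4/pi)^s * sqrt(|disc(K)|) = (2!/2^2) * (4/pi)^0 * sqrt(1436)
= 0.5 * 1.000000 * 37.894591
= 18.9473

18.9473


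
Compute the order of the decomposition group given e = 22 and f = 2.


|D_P| = e * f
= 22 * 2
= 44

44


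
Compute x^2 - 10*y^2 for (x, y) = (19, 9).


x^2 - d*y^2
= 19^2 - 10*9^2
= 361 - 810
= -449

-449


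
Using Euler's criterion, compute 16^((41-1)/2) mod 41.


p = 41 is prime and the exponent is (p-1)/2 = 20, so by Euler's criterion 16^20 = (16/41) = +1 or -1 mod 41.
Compute by square-and-multiply:
  20 = 16 + 4 (binary 10100)
  Repeated squaring mod 41: 16^1 = 16, 16^2 = 10, 16^4 = 18, 16^8 = 37, 16^16 = 16
  16^20 = 16^16 * 16^4 = 16 * 18 mod 41
    16 * 18 = 288 = 1 mod 41
  16^20 = 1 mod 41
Result 1: 16 is a quadratic residue mod 41.
16^20 mod 41 = 1

1


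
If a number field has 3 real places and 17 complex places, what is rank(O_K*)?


By Dirichlet's unit theorem:
rank = r1 + r2 - 1
= 3 + 17 - 1
= 19

19


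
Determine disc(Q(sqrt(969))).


For K = Q(sqrt(d)) with d squarefree: disc(K) = d if d = 1 mod 4, and disc(K) = 4d if d = 2 or 3 mod 4.
Here d = 969, and d mod 4 = 1.
d = 1 mod 4 (O_K = Z[(1+sqrt(d))/2]), so disc(K) = d = 969

969


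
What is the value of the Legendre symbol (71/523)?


p = 523 is prime, so compute (71/523) with the reciprocity algorithm (Jacobi-symbol steps: pull out 2s via (2/n), flip via reciprocity, reduce):
  reciprocity: (71/523) -> -(523/71)
  reduce: (26/71)
  pull out 2: (2/71) = +1  (since 71 mod 8 = 7)
  reciprocity: (13/71) -> +(71/13)
  reduce: (6/13)
  pull out 2: (2/13) = -1  (since 13 mod 8 = 5)
  reciprocity: (3/13) -> +(13/3)
  reduce: (1/3)
  (1/3) = 1
Product of signs = 1
(71/523) = 1

1


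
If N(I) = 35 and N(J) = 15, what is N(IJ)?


N(IJ) = N(I) * N(J)
= 35 * 15
= 525

525


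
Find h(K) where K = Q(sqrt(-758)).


K = Q(sqrt(-758)). d mod 4 = 2, so D = disc(K) = 4d = -3032
h(K) equals the number of primitive reduced positive-definite forms (a, b, c) = a*x^2 + b*x*y + c*y^2 with b^2 - 4ac = D,
where reduced means |b| <= a <= c, with b >= 0 whenever |b| = a or a = c, and primitive means gcd(a, b, c) = 1.
Reduced forces 3a^2 <= |D| = 3032, so 1 <= a <= 31; b must have the parity of D, and c = (b^2 - D)/(4a) must be an integer >= a.
Enumerate a = 1..31, b in [-a, a]:
  a=1: (1, 0, 758)  [1]
  a=2: (2, 0, 379)  [1]
  a=3: (3, -2, 253), (3, 2, 253)  [2]
  a=4..5: none
  a=6: (6, -4, 127), (6, 4, 127)  [2]
  a=7..8: none
  a=9: (9, -8, 86), (9, 8, 86)  [2]
  a=10: none
  a=11: (11, -2, 69), (11, 2, 69)  [2]
  a=12: none
  a=13: (13, -6, 59), (13, 6, 59)  [2]
  a=14..17: none
  a=18: (18, -8, 43), (18, 8, 43)  [2]
  a=19..21: none
  a=22: (22, -20, 39), (22, 20, 39)  [2]
  a=23: (23, -2, 33), (23, 2, 33)  [2]
  a=24..25: none
  a=26: (26, -20, 33), (26, 20, 33)  [2]
  a=27: (27, -10, 29), (27, 10, 29)  [2]
  a=28..31: none
Total reduced forms: 1 + 1 + 2 + 2 + 2 + 2 + 2 + 2 + 2 + 2 + 2 + 2 = 22
h = 22

22
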